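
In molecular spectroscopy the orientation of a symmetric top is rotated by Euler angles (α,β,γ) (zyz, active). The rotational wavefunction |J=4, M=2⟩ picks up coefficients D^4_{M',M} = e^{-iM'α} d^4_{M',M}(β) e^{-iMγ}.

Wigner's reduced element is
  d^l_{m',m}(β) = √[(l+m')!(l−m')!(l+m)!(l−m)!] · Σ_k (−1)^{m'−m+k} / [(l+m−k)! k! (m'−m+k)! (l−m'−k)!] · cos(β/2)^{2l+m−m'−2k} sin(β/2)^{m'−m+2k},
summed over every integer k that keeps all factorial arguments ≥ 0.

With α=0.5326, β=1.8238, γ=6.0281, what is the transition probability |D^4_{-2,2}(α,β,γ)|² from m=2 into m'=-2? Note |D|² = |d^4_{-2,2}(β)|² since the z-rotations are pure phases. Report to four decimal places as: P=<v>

First d^4_{-2,2}(β=1.8238), then the phase factors e^{-i(-2)α} and e^{-i(2)γ}:
c=cos(1.8238/2)=0.612245, s=sin(1.8238/2)=0.790668; N=√[2·720·720·2]=1440.000000
The bounds max(0,m−m')=4 and min(l+m,l−m')=6 give 3 terms
  k=4: (−1)^0·1440.0000/(96)·0.6122^4·0.7907^4 = +0.823699
  k=5: (−1)^1·1440.0000/(120)·0.6122^2·0.7907^6 = -1.099000
  k=6: (−1)^2·1440.0000/(1440)·0.6122^0·0.7907^8 = +0.152741
d^4_{-2,2}(1.8238) = +0.823699 -1.099000 +0.152741 = -0.122560
|D^4_{-2,2}|² = |d^4_{-2,2}(β)|² = (-0.122560)² = 0.015021 (the z-rotation phases have unit modulus)

P=0.0150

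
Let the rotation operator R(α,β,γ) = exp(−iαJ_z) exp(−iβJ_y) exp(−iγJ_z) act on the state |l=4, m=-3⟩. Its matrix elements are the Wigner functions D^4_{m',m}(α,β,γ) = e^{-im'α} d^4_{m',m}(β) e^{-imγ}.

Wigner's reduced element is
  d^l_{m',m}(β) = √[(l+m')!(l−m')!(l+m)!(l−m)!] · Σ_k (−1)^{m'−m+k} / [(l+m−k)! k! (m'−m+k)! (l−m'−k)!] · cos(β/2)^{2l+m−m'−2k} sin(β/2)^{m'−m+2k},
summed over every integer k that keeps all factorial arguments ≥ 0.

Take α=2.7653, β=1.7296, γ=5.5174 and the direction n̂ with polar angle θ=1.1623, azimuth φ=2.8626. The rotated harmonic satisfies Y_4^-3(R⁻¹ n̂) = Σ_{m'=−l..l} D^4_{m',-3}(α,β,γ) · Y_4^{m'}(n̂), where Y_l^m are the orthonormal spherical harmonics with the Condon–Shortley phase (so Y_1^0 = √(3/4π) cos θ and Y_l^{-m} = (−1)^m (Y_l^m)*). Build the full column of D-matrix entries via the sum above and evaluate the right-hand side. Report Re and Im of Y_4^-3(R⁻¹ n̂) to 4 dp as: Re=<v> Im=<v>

Re=0.0390 Im=0.1645

Need the full column D^4_{m',-3} for m'=−4..4 at α=2.7653, β=1.7296, γ=5.5174.
cos(β/2)=0.648792, sin(β/2)=0.760966
d^4_{-4,-3}: single k=1 term ⇒ +0.104148;  D = -0.082216+0.063932i
d^4_{-3,-3}: k∈[0..1] ⇒ +0.031394 -0.302317 = -0.270923;  D = -0.260022+0.076079i
d^4_{-2,-3}: k∈[0..1] ⇒ -0.137775 +0.568602 = +0.430828;  D = -0.429020-0.039431i
d^4_{-1,-3}: k∈[0..1] ⇒ +0.342795 -0.785962 = -0.443167;  D = -0.395526-0.199892i
d^4_{0,-3}: k∈[0..1] ⇒ -0.599360 +0.824529 = +0.225170;  D = -0.149581-0.168306i
d^4_{1,-3}: k∈[0..1] ⇒ +0.785962 -0.648741 = +0.137221;  D = +0.047087+0.128889i
d^4_{2,-3}: k∈[0..1] ⇒ -0.782217 +0.358694 = -0.423523;  D = -0.011021+0.423379i
d^4_{3,-3}: k∈[0..1] ⇒ +0.572136 -0.112440 = +0.459696;  D = -0.179995+0.422992i
d^4_{4,-3}: single k=0 term ⇒ -0.271147;  D = -0.190425+0.193027i
Y_4^{m'}(θ=1.1623,φ=2.8626) and Σ D·Y over m':
  (-0.0822+0.0639i)·(+0.1379+0.2820i)  (-0.2600+0.0761i)·(-0.2574-0.2854i)  (-0.4290-0.0394i)·(+0.0250+0.0156i)  (-0.3955-0.1999i)·(+0.3143+0.0900i)  (-0.1496-0.1683i)·(-0.0912+0.0000i)  (+0.0471+0.1289i)·(-0.3143+0.0900i)  (-0.0110+0.4234i)·(+0.0250-0.0156i)  (-0.1800+0.4230i)·(+0.2574-0.2854i)  (-0.1904+0.1930i)·(+0.1379-0.2820i)
Y_4^-3(R⁻¹ n̂) = +0.038996+0.164543i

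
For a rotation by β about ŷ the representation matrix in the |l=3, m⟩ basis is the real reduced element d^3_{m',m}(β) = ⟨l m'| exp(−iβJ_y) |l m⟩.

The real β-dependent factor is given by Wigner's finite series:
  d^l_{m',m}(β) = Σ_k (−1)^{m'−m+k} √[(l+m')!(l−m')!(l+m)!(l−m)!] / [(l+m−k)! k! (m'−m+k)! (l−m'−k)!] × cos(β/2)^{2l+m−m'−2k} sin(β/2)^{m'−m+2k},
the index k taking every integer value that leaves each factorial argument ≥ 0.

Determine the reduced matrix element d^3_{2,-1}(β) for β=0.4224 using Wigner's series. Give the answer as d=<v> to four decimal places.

d=-0.0532

d^3_{2,-1}(β=0.4224) via Wigner's sum:
With c≡cos(β/2)=0.977780 and s≡sin(β/2)=0.209633, N=[120·1·2·24]^{1/2}=75.894664
k∈{0,1} keeps every argument non-negative
  k=0: (−1)^3·75.8947/(12)·0.9778^3·0.2096^3 = -0.054467
  k=1: (−1)^4·75.8947/(24)·0.9778^1·0.2096^5 = +0.001252
d^3_{2,-1}(0.4224) = -0.054467 +0.001252 = -0.053215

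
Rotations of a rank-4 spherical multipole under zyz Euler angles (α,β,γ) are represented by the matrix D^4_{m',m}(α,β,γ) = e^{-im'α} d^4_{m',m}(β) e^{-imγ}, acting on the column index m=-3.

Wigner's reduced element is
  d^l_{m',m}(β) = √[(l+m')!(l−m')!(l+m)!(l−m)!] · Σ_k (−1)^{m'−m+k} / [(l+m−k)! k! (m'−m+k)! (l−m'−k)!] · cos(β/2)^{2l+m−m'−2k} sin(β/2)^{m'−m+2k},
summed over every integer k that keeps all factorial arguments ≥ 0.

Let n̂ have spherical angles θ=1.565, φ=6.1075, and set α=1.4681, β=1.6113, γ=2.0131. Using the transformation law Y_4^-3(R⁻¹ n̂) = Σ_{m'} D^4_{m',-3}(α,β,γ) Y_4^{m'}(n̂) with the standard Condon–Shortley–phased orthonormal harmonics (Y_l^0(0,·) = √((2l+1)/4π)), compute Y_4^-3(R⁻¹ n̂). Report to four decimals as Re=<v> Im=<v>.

Need the full column D^4_{m',-3} for m'=−4..4 at α=1.4681, β=1.6113, γ=2.0131.
cos(β/2)=0.692643, sin(β/2)=0.721281
d^4_{-4,-3}: single k=1 term ⇒ +0.156032;  D = +0.123772-0.095008i
d^4_{-3,-3}: k∈[0..1] ⇒ +0.052975 -0.402126 = -0.349151;  D = +0.183084+0.297299i
d^4_{-2,-3}: k∈[0..1] ⇒ -0.206411 +0.671498 = +0.465087;  D = -0.418932+0.201994i
d^4_{-1,-3}: k∈[0..1] ⇒ +0.455968 -0.824088 = -0.368120;  D = -0.125045-0.346232i
d^4_{0,-3}: k∈[0..1] ⇒ -0.707821 +0.767563 = +0.059742;  D = +0.057974-0.014426i
d^4_{1,-3}: k∈[0..1] ⇒ +0.824088 -0.536186 = +0.287902;  D = -0.040514-0.285037i
d^4_{2,-3}: k∈[0..1] ⇒ -0.728174 +0.263211 = -0.464963;  D = +0.464618-0.017893i
d^4_{3,-3}: k∈[0..1] ⇒ +0.472872 -0.073255 = +0.399617;  D = -0.025639+0.398794i
d^4_{4,-3}: single k=0 term ⇒ -0.198969;  D = -0.196204-0.033054i
Y_4^{m'}(θ=1.565,φ=6.1075) and Σ D·Y over m':
  (+0.1238-0.0950i)·(+0.3377+0.2860i)  (+0.1831+0.2973i)·(+0.0063+0.0036i)  (-0.4189+0.2020i)·(-0.3140-0.1151i)  (-0.1250-0.3462i)·(-0.0081-0.0014i)  (+0.0580-0.0144i)·(+0.3173+0.0000i)  (-0.0405-0.2850i)·(+0.0081-0.0014i)  (+0.4646-0.0179i)·(-0.3140+0.1151i)  (-0.0256+0.3988i)·(-0.0063+0.0036i)  (-0.1962-0.0331i)·(+0.3377-0.2860i)
Y_4^-3(R⁻¹ n̂) = +0.021164+0.088260i

Re=0.0212 Im=0.0883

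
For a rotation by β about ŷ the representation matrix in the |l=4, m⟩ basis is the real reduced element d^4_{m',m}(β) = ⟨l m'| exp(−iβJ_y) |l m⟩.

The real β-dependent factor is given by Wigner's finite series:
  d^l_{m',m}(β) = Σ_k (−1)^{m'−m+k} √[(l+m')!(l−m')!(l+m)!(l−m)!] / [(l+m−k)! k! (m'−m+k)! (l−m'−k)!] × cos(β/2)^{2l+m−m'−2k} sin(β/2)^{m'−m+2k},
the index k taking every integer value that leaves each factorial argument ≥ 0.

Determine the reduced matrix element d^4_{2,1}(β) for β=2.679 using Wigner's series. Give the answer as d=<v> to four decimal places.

d=-0.1366

d^4_{2,1}(β=2.679) via Wigner's sum:
Half-angle: c=0.229240, s=0.973370. N=√(720·2·120·6)=1018.233765
The bounds max(0,m−m')=0 and min(l+m,l−m')=2 give 3 terms
  k=0: (−1)^1·1018.2338/(240)·0.2292^7·0.9734^1 = -0.000137
  k=1: (−1)^2·1018.2338/(48)·0.2292^5·0.9734^3 = +0.012385
  k=2: (−1)^3·1018.2338/(72)·0.2292^3·0.9734^5 = -0.148858
d^4_{2,1}(2.679) = -0.000137 +0.012385 -0.148858 = -0.136611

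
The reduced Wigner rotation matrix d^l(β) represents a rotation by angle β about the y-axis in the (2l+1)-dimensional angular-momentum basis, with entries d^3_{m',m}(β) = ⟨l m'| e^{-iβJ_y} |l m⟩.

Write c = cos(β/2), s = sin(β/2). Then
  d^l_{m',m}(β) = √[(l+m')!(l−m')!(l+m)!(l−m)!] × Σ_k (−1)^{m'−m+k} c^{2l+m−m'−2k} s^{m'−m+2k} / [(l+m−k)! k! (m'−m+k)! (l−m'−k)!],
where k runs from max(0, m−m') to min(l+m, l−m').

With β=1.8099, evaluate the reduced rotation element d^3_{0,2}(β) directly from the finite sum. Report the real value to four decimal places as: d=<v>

d=-0.3061

d^3_{0,2}(β=1.8099) via Wigner's sum:
c=cos(1.8099/2)=0.617725, s=sin(1.8099/2)=0.786394; N=√[6·6·120·1]=65.726707
k: max(0,(2)−(0))=2 … min(3+(2),3−(0))=3
  k=2: (−1)^0·65.7267/(12)·0.6177^4·0.7864^2 = +0.493198
  k=3: (−1)^1·65.7267/(12)·0.6177^2·0.7864^4 = -0.799304
d^3_{0,2}(1.8099) = +0.493198 -0.799304 = -0.306106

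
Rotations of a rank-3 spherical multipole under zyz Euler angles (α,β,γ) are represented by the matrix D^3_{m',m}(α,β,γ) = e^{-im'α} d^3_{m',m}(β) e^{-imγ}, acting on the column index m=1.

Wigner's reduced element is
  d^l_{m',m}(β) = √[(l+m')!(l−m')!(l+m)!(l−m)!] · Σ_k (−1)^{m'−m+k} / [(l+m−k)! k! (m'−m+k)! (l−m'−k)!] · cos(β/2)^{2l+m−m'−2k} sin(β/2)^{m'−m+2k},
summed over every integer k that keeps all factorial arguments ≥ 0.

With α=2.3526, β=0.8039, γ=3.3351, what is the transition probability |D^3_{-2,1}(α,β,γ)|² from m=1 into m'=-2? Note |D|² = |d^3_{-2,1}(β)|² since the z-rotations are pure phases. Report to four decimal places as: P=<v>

P=0.0721

First d^3_{-2,1}(β=0.8039), then the phase factors e^{-i(-2)α} and e^{-i(1)γ}:
Half-angle: c=0.920300, s=0.391214. N=√(1·120·24·2)=75.894664
k∈{3,4} keeps every argument non-negative
  k=3: (−1)^0·75.8947/(12)·0.9203^3·0.3912^3 = +0.295162
  k=4: (−1)^1·75.8947/(24)·0.9203^1·0.3912^5 = -0.026669
d^3_{-2,1}(0.8039) = +0.295162 -0.026669 = +0.268493
|D^3_{-2,1}|² = |d^3_{-2,1}(β)|² = (+0.268493)² = 0.072089 (the z-rotation phases have unit modulus)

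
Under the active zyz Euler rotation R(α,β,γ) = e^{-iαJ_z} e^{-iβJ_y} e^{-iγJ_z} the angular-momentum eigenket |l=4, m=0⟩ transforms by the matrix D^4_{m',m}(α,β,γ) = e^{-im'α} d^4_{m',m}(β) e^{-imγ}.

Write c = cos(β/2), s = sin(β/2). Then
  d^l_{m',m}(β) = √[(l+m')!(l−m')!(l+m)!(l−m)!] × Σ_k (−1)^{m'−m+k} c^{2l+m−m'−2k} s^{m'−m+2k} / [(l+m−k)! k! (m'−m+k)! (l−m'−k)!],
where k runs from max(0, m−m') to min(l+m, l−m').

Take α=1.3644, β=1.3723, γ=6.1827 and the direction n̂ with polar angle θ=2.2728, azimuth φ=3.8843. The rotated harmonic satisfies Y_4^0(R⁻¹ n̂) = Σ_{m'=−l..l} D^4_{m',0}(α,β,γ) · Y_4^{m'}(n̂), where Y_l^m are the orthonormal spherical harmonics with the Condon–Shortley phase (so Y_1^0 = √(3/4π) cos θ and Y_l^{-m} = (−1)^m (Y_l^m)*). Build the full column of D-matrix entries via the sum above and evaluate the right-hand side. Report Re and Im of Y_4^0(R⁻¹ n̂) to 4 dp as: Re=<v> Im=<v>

Re=-0.3155 Im=0.0000

Need the full column D^4_{m',0} for m'=−4..4 at α=1.3644, β=1.3723, γ=6.1827.
cos(β/2)=0.773691, sin(β/2)=0.633563
d^4_{-4,0}: single k=4 term ⇒ +0.483035;  D = +0.327559-0.355004i
d^4_{-3,0}: k∈[3..4] ⇒ +0.834202 -0.559392 = +0.274810;  D = -0.159493-0.223792i
d^4_{-2,0}: k∈[2..4] ⇒ +0.816782 -1.460561 +0.367279 = -0.276500;  D = +0.253275-0.110923i
d^4_{-1,0}: k∈[1..4] ⇒ +0.470195 -1.891793 +1.268582 -0.141779 = -0.294796;  D = -0.060414-0.288539i
d^4_{0,0}: k∈[0..4] ⇒ +0.128393 -1.377542 +2.078415 -0.619433 +0.025961 = +0.235793;  D = +0.235793+0.000000i
d^4_{1,0}: k∈[0..3] ⇒ -0.470195 +1.891793 -1.268582 +0.141779 = +0.294796;  D = +0.060414-0.288539i
d^4_{2,0}: k∈[0..2] ⇒ +0.816782 -1.460561 +0.367279 = -0.276500;  D = +0.253275+0.110923i
d^4_{3,0}: k∈[0..1] ⇒ -0.834202 +0.559392 = -0.274810;  D = +0.159493-0.223792i
d^4_{4,0}: single k=0 term ⇒ +0.483035;  D = +0.327559+0.355004i
Y_4^{m'}(θ=2.2728,φ=3.8843) and Σ D·Y over m':
  (+0.3276-0.3550i)·(-0.1482-0.0256i)  (-0.1595-0.2238i)·(-0.2198-0.2848i)  (+0.2533-0.1109i)·(+0.0319-0.3729i)  (-0.0604-0.2885i)·(-0.0139+0.0128i)  (+0.2358+0.0000i)·(-0.3622+0.0000i)  (+0.0604-0.2885i)·(+0.0139+0.0128i)  (+0.2533+0.1109i)·(+0.0319+0.3729i)  (+0.1595-0.2238i)·(+0.2198-0.2848i)  (+0.3276+0.3550i)·(-0.1482+0.0256i)
Y_4^0(R⁻¹ n̂) = -0.315514+0.000000i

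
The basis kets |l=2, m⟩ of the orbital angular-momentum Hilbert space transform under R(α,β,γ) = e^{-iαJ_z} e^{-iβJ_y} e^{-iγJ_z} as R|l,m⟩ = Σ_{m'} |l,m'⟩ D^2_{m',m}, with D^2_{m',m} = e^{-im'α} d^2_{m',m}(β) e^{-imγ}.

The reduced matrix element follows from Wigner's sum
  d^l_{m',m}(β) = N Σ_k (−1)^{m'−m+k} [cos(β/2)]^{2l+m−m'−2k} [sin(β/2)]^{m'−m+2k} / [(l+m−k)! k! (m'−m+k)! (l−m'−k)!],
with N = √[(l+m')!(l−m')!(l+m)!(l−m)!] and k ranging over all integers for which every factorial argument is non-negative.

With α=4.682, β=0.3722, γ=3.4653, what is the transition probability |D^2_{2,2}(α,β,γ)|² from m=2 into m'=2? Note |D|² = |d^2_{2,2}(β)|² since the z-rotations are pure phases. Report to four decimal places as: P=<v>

Split into d^2_{2,2}(β=0.3722) × two z-phases.
c=cos(0.3722/2)=0.982733, s=sin(0.3722/2)=0.185028; N=√[24·1·24·1]=24.000000
k∈{0} keeps every argument non-negative
  k=0: (−1)^0·24.0000/(24)·0.9827^4·0.1850^0 = +0.932702
d^2_{2,2}(0.3722) = +0.932702
|D^2_{2,2}|² = |d^2_{2,2}(β)|² = (+0.932702)² = 0.869932 (the z-rotation phases have unit modulus)

P=0.8699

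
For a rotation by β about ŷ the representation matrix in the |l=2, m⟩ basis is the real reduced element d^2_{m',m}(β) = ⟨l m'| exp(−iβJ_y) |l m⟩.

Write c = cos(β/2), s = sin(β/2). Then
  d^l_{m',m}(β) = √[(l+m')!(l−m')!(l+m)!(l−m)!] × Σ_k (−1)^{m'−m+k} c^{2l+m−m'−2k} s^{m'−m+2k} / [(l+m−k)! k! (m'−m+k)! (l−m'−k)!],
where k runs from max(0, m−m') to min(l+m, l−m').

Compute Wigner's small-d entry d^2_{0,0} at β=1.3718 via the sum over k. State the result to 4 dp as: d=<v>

d=-0.4414

d^2_{0,0}(β=1.3718) via Wigner's sum:
With c≡cos(β/2)=0.773849 and s≡sin(β/2)=0.633370, N=[2·2·2·2]^{1/2}=4.000000
The bounds max(0,m−m')=0 and min(l+m,l−m')=2 give 3 terms
  k=0: (−1)^0·4.0000/(4)·0.7738^4·0.6334^0 = +0.358613
  k=1: (−1)^1·4.0000/(1)·0.7738^2·0.6334^2 = -0.960920
  k=2: (−1)^2·4.0000/(4)·0.7738^0·0.6334^4 = +0.160927
d^2_{0,0}(1.3718) = +0.358613 -0.960920 +0.160927 = -0.441381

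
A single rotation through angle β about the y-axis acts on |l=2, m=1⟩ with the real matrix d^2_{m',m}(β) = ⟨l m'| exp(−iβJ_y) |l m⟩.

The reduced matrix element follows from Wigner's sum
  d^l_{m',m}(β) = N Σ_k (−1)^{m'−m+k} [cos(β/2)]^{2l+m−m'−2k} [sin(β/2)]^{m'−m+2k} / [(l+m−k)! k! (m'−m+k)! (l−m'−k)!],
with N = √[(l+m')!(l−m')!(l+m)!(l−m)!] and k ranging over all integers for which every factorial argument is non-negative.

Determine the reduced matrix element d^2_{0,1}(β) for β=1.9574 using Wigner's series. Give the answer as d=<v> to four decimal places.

d=-0.4277

d^2_{0,1}(β=1.9574) via Wigner's sum:
c=cos(1.9574/2)=0.558102, s=sin(1.9574/2)=0.829773; N=√[2·2·6·1]=4.898979
The bounds max(0,m−m')=1 and min(l+m,l−m')=2 give 2 terms
  k=1: (−1)^0·4.8990/(2)·0.5581^3·0.8298^1 = +0.353325
  k=2: (−1)^1·4.8990/(2)·0.5581^1·0.8298^3 = -0.781027
d^2_{0,1}(1.9574) = +0.353325 -0.781027 = -0.427702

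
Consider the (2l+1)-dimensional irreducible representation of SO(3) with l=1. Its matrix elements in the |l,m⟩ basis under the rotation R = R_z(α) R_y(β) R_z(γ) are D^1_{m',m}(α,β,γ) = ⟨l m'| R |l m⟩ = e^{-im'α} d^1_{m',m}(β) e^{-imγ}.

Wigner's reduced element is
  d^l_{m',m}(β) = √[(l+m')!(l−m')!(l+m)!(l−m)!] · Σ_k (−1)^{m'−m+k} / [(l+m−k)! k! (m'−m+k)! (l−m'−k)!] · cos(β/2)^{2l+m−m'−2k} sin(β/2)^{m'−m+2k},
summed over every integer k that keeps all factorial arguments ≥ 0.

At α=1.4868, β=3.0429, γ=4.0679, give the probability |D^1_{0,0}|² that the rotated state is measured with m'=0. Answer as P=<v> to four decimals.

First d^1_{0,0}(β=3.0429), then the phase factors e^{-i(0)α} and e^{-i(0)γ}:
Half-angle: c=0.049326, s=0.998783. N=√(1·1·1·1)=1.000000
k∈{0,1} keeps every argument non-negative
  k=0: (−1)^0·1.0000/(1)·0.0493^2·0.9988^0 = +0.002433
  k=1: (−1)^1·1.0000/(1)·0.0493^0·0.9988^2 = -0.997567
d^1_{0,0}(3.0429) = +0.002433 -0.997567 = -0.995134
|D^1_{0,0}|² = |d^1_{0,0}(β)|² = (-0.995134)² = 0.990291 (the z-rotation phases have unit modulus)

P=0.9903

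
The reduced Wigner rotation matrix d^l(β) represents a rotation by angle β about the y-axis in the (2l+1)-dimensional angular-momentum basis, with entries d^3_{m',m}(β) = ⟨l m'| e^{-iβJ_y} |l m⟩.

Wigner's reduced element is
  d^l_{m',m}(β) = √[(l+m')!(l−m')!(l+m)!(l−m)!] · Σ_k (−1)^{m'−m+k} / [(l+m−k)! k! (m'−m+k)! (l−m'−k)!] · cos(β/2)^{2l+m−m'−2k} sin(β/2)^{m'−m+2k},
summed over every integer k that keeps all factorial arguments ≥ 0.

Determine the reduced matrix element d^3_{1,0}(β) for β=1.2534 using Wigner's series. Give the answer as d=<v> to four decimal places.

d^3_{1,0}(β=1.2534) via Wigner's sum:
Half-angle: c=0.809967, s=0.586475. N=√(24·2·6·6)=41.569219
k∈{0,1,2} keeps every argument non-negative
  k=0: (−1)^1·41.5692/(12)·0.8100^5·0.5865^1 = -0.708235
  k=1: (−1)^2·41.5692/(4)·0.8100^3·0.5865^3 = +1.113943
  k=2: (−1)^3·41.5692/(12)·0.8100^1·0.5865^5 = -0.194673
d^3_{1,0}(1.2534) = -0.708235 +1.113943 -0.194673 = +0.211035

d=0.2110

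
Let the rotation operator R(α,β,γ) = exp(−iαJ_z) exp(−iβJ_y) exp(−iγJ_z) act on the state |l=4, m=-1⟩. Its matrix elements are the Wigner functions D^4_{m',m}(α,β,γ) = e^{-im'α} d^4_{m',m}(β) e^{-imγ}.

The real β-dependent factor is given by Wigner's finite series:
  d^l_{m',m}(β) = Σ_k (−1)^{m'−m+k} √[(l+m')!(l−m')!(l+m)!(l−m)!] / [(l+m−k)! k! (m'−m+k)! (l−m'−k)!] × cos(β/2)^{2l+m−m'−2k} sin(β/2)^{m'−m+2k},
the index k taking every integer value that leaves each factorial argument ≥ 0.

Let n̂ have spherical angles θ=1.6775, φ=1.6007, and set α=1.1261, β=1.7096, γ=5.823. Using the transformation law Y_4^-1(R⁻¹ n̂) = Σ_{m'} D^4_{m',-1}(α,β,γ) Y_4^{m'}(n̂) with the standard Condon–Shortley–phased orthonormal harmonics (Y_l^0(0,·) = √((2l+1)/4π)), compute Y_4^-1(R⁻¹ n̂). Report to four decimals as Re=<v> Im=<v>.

Re=-0.2333 Im=-0.4298

Need the full column D^4_{m',-1} for m'=−4..4 at α=1.1261, β=1.7096, γ=5.823.
cos(β/2)=0.656369, sin(β/2)=0.754440
d^4_{-4,-1}: single k=3 term ⇒ +0.391480;  D = -0.242543-0.307294i
d^4_{-3,-1}: k∈[2..3] ⇒ +0.361251 -0.795445 = -0.434194;  D = +0.423397-0.096227i
d^4_{-2,-1}: k∈[1..3] ⇒ +0.167996 -1.109741 +0.977423 = +0.035678;  D = -0.007829+0.034809i
d^4_{-1,-1}: k∈[0..3] ⇒ +0.034450 -0.682701 +1.803901 -0.794408 = +0.361242;  D = +0.284063+0.223167i
d^4_{0,-1}: k∈[0..3] ⇒ -0.177083 +1.403723 -1.854530 +0.408352 = -0.219538;  D = -0.196699+0.097500i
d^4_{1,-1}: k∈[0..3] ⇒ +0.455134 -1.803901 +1.191612 -0.104953 = -0.262108;  D = +0.004060+0.262077i
d^4_{2,-1}: k∈[0..2] ⇒ -0.739827 +1.466134 -0.387397 = +0.338911;  D = -0.308170-0.141038i
d^4_{3,-1}: k∈[0..1] ⇒ +0.795445 -0.630542 = +0.164903;  D = -0.126455+0.105841i
d^4_{4,-1}: single k=0 term ⇒ -0.517204;  D = -0.129059-0.500843i
Y_4^{m'}(θ=1.6775,φ=1.6007) and Σ D·Y over m':
  (-0.2425-0.3073i)·(+0.4295-0.0516i)  (+0.4234-0.0962i)·(-0.0117-0.1305i)  (-0.0078+0.0348i)·(+0.3039-0.0182i)  (+0.2841+0.2232i)·(-0.0044-0.1463i)  (-0.1967+0.0975i)·(+0.2818+0.0000i)  (+0.0041+0.2621i)·(+0.0044-0.1463i)  (-0.3082-0.1410i)·(+0.3039+0.0182i)  (-0.1265+0.1058i)·(+0.0117-0.1305i)  (-0.1291-0.5008i)·(+0.4295+0.0516i)
Y_4^-1(R⁻¹ n̂) = -0.233333-0.429828i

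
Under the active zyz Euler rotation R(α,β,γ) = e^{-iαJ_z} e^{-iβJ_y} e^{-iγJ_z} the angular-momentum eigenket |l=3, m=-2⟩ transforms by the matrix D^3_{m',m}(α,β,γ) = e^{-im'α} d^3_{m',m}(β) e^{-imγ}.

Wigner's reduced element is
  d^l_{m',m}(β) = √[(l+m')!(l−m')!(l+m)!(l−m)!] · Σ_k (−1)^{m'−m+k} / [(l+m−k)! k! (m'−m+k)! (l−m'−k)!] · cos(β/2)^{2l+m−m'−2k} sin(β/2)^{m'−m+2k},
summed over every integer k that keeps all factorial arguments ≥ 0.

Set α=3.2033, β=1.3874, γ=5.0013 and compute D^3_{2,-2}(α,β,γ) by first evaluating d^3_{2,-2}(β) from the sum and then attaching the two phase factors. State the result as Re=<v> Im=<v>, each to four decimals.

D^3_{2,-2}(3.2033,1.3874,5.0013) = e^{-i·2·3.2033}·d^3_{2,-2}(1.3874)·e^{-i·-2·5.0013}. Compute d first:
c=cos(1.3874/2)=0.768886, s=sin(1.3874/2)=0.639386; N=√[120·1·1·120]=120.000000
Admissible k: 0..1 (factorial args all ≥0)
  k=0: (−1)^4·120.0000/(24)·0.7689^2·0.6394^4 = +0.494023
  k=1: (−1)^5·120.0000/(120)·0.7689^0·0.6394^6 = -0.068325
d^3_{2,-2}(1.3874) = +0.494023 -0.068325 = +0.425698
Phases: e^{-i·(2)·3.2033}=+0.992394-0.123102i, e^{-i·(-2)·5.0013}=-0.837654-0.546201i ⇒ D=-0.382499-0.186851i

Re=-0.3825 Im=-0.1869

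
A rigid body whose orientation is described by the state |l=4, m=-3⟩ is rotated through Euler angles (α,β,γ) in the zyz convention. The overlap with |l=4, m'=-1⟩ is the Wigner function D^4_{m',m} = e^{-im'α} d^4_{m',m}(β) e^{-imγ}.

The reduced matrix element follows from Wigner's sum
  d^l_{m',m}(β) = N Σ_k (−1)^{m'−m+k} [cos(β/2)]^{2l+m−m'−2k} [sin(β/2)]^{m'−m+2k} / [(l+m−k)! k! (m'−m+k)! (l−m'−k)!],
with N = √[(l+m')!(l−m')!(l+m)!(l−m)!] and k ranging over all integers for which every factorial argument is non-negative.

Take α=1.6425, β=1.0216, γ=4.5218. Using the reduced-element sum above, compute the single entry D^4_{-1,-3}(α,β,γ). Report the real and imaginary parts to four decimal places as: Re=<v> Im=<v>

First d^4_{-1,-3}(β=1.0216), then the phase factors e^{-i(-1)α} and e^{-i(-3)γ}:
c=cos(1.0216/2)=0.872354, s=sin(1.0216/2)=0.488875; N=√[6·120·1·5040]=1904.940944
Admissible k: 0..1 (factorial args all ≥0)
  k=0: (−1)^2·1904.9409/(240)·0.8724^6·0.4889^2 = +0.836030
  k=1: (−1)^3·1904.9409/(144)·0.8724^4·0.4889^4 = -0.437604
d^4_{-1,-3}(1.0216) = +0.836030 -0.437604 = +0.398426
Attach z-rotation phases: D = e^{-i(-1)(1.6425)}·(+0.398426)·e^{-i(-3)(4.5218)} = -0.349640+0.191038i

Re=-0.3496 Im=0.1910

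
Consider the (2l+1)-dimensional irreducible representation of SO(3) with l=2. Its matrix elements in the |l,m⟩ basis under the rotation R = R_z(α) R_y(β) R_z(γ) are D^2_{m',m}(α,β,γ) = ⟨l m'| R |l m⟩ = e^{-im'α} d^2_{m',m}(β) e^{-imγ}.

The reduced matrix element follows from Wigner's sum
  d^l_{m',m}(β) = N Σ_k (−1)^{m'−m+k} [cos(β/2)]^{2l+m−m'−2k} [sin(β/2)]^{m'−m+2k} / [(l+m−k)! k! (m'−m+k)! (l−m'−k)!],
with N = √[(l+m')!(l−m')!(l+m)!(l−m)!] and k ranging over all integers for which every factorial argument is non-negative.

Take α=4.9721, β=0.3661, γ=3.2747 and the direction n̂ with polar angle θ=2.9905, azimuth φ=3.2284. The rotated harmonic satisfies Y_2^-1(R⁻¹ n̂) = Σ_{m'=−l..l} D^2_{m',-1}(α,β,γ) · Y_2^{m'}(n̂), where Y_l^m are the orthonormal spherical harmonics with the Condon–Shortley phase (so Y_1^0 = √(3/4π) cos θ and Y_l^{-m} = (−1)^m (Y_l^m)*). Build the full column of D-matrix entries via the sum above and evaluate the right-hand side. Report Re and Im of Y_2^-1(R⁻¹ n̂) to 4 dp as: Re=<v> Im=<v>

Need the full column D^2_{m',-1} for m'=−2..2 at α=4.9721, β=0.3661, γ=3.2747.
cos(β/2)=0.983293, sin(β/2)=0.182029
d^2_{-2,-1}: single k=1 term ⇒ +0.346115;  D = +0.275006+0.210160i
d^2_{-1,-1}: k∈[0..1] ⇒ +0.934828 -0.096110 = +0.838718;  D = -0.321056+0.774836i
d^2_{0,-1}: k∈[0..1] ⇒ -0.423903 +0.014527 = -0.409376;  D = +0.405754+0.054330i
d^2_{1,-1}: k∈[0..1] ⇒ +0.096110 -0.001098 = +0.095013;  D = -0.011997-0.094252i
d^2_{2,-1}: single k=0 term ⇒ -0.011861;  D = -0.010987+0.004469i
Y_2^{m'}(θ=2.9905,φ=3.2284) and Σ D·Y over m':
  (+0.2750+0.2102i)·(+0.0086-0.0015i)  (-0.3211+0.7748i)·(+0.1145-0.0100i)  (+0.4058+0.0543i)·(+0.6093+0.0000i)  (-0.0120-0.0943i)·(-0.1145-0.0100i)  (-0.0110+0.0045i)·(+0.0086+0.0015i)
Y_2^-1(R⁻¹ n̂) = +0.221220+0.137375i

Re=0.2212 Im=0.1374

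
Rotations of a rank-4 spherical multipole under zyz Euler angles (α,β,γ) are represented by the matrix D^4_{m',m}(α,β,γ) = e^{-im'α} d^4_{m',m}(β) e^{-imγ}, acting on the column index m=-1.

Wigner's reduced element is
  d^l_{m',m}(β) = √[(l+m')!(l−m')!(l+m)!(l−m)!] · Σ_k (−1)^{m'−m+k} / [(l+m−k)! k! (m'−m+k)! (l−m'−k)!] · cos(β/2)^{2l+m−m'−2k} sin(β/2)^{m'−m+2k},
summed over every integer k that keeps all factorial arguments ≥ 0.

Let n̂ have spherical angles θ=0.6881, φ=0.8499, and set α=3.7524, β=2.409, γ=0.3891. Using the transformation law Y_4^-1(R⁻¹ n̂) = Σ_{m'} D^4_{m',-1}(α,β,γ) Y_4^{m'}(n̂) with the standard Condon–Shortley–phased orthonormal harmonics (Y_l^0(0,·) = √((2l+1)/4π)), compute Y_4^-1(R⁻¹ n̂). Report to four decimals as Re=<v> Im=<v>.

Re=0.1972 Im=-0.2089

Need the full column D^4_{m',-1} for m'=−4..4 at α=3.7524, β=2.409, γ=0.3891.
cos(β/2)=0.358160, sin(β/2)=0.933660
d^4_{-4,-1}: single k=3 term ⇒ +0.035896;  D = -0.034193+0.010925i
d^4_{-3,-1}: k∈[2..3] ⇒ +0.014605 -0.165418 = -0.150813;  D = -0.091357+0.119993i
d^4_{-2,-1}: k∈[1..3] ⇒ +0.002995 -0.101755 +0.460989 = +0.362228;  D = -0.014456+0.361939i
d^4_{-1,-1}: k∈[0..3] ⇒ +0.000271 -0.027601 +0.375133 -0.849742 = -0.501940;  D = +0.271239+0.422343i
d^4_{0,-1}: k∈[0..3] ⇒ -0.003157 +0.128712 -0.874665 +0.990636 = +0.241526;  D = +0.223472+0.091624i
d^4_{1,-1}: k∈[0..3] ⇒ +0.018401 -0.375133 +1.274613 -0.577445 = +0.340436;  D = -0.332104+0.074860i
d^4_{2,-1}: k∈[0..2] ⇒ -0.067837 +0.691483 -0.939800 = -0.316154;  D = -0.212777+0.233836i
d^4_{3,-1}: k∈[0..1] ⇒ +0.165418 -0.674462 = -0.509044;  D = +0.064714-0.504914i
d^4_{4,-1}: single k=0 term ⇒ -0.243932;  D = +0.113363+0.215990i
Y_4^{m'}(θ=0.6881,φ=0.8499) and Σ D·Y over m':
  (-0.0342+0.0109i)·(-0.0696+0.0184i)  (-0.0914+0.1200i)·(-0.2055-0.1382i)  (-0.0145+0.3619i)·(-0.0551-0.4250i)  (+0.2712+0.4223i)·(+0.1803-0.2052i)  (+0.2235+0.0916i)·(-0.2581+0.0000i)  (-0.3321+0.0749i)·(-0.1803-0.2052i)  (-0.2128+0.2338i)·(-0.0551+0.4250i)  (+0.0647-0.5049i)·(+0.2055-0.1382i)  (+0.1134+0.2160i)·(-0.0696-0.0184i)
Y_4^-1(R⁻¹ n̂) = +0.197231-0.208914i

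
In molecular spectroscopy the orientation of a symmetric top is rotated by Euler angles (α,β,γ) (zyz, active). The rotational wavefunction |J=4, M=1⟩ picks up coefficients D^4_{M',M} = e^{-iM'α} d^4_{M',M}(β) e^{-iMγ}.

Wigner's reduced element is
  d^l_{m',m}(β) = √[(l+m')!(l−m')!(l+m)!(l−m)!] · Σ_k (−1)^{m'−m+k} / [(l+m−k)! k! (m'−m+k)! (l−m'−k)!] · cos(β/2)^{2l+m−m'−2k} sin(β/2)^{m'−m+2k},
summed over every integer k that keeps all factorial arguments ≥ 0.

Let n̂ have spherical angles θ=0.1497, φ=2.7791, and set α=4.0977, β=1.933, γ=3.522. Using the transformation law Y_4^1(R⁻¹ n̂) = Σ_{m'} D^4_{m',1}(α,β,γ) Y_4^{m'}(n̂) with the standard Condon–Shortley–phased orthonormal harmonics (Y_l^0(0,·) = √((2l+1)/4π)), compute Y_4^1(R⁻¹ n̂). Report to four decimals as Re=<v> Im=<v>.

Need the full column D^4_{m',1} for m'=−4..4 at α=4.0977, β=1.933, γ=3.522.
cos(β/2)=0.568183, sin(β/2)=0.822902
d^4_{-4,1}: single k=5 term ⇒ +0.517964;  D = +0.494457+0.154271i
d^4_{-3,1}: k∈[4..5] ⇒ +0.632216 -0.795676 = -0.163460;  D = +0.129763-0.099402i
d^4_{-2,1}: k∈[3..5] ⇒ +0.466661 -1.468291 +0.615973 = -0.385657;  D = +0.015033+0.385364i
d^4_{-1,1}: k∈[2..5] ⇒ +0.227838 -1.433730 +1.503686 -0.210274 = +0.087520;  D = +0.073413+0.047648i
d^4_{0,1}: k∈[1..4] ⇒ +0.070353 -0.885427 +1.857258 -0.649293 = +0.392891;  D = -0.364805+0.145880i
d^4_{1,1}: k∈[0..3] ⇒ +0.010862 -0.341757 +1.433730 -1.002457 = +0.100378;  D = +0.023302-0.097635i
d^4_{2,1}: k∈[0..2] ⇒ -0.066743 +0.699991 -0.978861 = -0.345612;  D = -0.228365-0.259417i
d^4_{3,1}: k∈[0..1] ⇒ +0.180841 -0.632216 = -0.451375;  D = +0.448787-0.048266i
d^4_{4,1}: single k=0 term ⇒ -0.246934;  D = -0.120020+0.215804i
Y_4^{m'}(θ=0.1497,φ=2.7791) and Σ D·Y over m':
  (+0.4945+0.1543i)·(+0.0000+0.0002i)  (+0.1298-0.0994i)·(-0.0019-0.0036i)  (+0.0150+0.3854i)·(+0.0326+0.0288i)  (+0.0734+0.0476i)·(-0.2508-0.0951i)  (-0.3648+0.1459i)·(+0.7540+0.0000i)  (+0.0233-0.0976i)·(+0.2508-0.0951i)  (-0.2284-0.2594i)·(+0.0326-0.0288i)  (+0.4488-0.0483i)·(+0.0019-0.0036i)  (-0.1200+0.2158i)·(+0.0000-0.0002i)
Y_4^1(R⁻¹ n̂) = -0.317825+0.073617i

Re=-0.3178 Im=0.0736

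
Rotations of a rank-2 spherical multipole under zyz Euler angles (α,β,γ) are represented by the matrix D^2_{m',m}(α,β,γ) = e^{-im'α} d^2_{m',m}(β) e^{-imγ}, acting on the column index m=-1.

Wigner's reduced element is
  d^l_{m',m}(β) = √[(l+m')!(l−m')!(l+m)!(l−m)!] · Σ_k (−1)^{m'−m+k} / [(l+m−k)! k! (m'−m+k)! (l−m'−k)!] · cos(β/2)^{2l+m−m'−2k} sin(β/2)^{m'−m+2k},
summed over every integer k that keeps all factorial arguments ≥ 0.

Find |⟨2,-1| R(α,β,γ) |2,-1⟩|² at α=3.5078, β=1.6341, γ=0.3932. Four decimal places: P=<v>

First d^2_{-1,-1}(β=1.6341), then the phase factors e^{-i(-1)α} and e^{-i(-1)γ}:
With c≡cos(β/2)=0.684375 and s≡sin(β/2)=0.729130, N=[1·6·1·6]^{1/2}=6.000000
Admissible k: 0..1 (factorial args all ≥0)
  k=0: (−1)^0·6.0000/(6)·0.6844^4·0.7291^0 = +0.219370
  k=1: (−1)^1·6.0000/(2)·0.6844^2·0.7291^2 = -0.746998
d^2_{-1,-1}(1.6341) = +0.219370 -0.746998 = -0.527629
|D^2_{-1,-1}|² = |d^2_{-1,-1}(β)|² = (-0.527629)² = 0.278392 (the z-rotation phases have unit modulus)

P=0.2784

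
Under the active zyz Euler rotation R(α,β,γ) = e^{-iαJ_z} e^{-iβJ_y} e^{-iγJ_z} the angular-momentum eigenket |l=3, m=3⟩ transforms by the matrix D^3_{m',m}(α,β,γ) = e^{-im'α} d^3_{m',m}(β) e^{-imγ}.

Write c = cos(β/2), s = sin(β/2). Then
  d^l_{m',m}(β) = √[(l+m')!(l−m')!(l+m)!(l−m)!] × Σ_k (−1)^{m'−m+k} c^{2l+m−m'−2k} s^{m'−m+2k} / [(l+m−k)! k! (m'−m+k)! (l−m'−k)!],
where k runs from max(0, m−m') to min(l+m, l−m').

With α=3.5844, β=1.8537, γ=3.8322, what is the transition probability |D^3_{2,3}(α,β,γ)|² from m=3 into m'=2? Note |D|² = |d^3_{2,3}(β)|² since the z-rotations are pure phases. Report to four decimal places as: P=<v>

Split into d^3_{2,3}(β=1.8537) × two z-phases.
c=cos(1.8537/2)=0.600356, s=sin(1.8537/2)=0.799733; N=√[120·1·720·1]=293.938769
Admissible k: 1..1 (factorial args all ≥0)
  k=1: (−1)^0·293.9388/(120)·0.6004^5·0.7997^1 = +0.152780
d^3_{2,3}(1.8537) = +0.152780
|D^3_{2,3}|² = |d^3_{2,3}(β)|² = (+0.152780)² = 0.023342 (the z-rotation phases have unit modulus)

P=0.0233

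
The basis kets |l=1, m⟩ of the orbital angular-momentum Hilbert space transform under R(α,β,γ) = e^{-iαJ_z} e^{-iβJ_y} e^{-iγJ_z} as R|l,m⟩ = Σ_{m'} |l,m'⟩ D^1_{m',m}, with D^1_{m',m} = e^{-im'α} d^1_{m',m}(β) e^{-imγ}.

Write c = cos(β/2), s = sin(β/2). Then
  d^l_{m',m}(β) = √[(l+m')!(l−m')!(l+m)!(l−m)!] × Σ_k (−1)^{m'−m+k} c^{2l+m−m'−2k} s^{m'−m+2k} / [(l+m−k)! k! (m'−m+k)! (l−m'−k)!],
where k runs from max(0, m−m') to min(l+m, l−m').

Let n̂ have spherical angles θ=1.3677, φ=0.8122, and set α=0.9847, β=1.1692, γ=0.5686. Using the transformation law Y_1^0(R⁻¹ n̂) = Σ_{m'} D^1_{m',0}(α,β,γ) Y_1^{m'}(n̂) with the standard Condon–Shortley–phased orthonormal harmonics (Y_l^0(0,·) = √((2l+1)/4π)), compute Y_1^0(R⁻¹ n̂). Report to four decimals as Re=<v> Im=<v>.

Need the full column D^1_{m',0} for m'=−1..1 at α=0.9847, β=1.1692, γ=0.5686.
cos(β/2)=0.833933, sin(β/2)=0.551866
d^1_{-1,0}: single k=1 term ⇒ +0.650848;  D = +0.359993+0.542226i
d^1_{0,0}: k∈[0..1] ⇒ +0.695444 -0.304556 = +0.390888;  D = +0.390888+0.000000i
d^1_{1,0}: single k=0 term ⇒ -0.650848;  D = -0.359993+0.542226i
Y_1^{m'}(θ=1.3677,φ=0.8122) and Σ D·Y over m':
  (+0.3600+0.5422i)·(+0.2328-0.2456i)  (+0.3909+0.0000i)·(+0.0986+0.0000i)  (-0.3600+0.5422i)·(-0.2328-0.2456i)
Y_1^0(R⁻¹ n̂) = +0.472471+0.000000i

Re=0.4725 Im=0.0000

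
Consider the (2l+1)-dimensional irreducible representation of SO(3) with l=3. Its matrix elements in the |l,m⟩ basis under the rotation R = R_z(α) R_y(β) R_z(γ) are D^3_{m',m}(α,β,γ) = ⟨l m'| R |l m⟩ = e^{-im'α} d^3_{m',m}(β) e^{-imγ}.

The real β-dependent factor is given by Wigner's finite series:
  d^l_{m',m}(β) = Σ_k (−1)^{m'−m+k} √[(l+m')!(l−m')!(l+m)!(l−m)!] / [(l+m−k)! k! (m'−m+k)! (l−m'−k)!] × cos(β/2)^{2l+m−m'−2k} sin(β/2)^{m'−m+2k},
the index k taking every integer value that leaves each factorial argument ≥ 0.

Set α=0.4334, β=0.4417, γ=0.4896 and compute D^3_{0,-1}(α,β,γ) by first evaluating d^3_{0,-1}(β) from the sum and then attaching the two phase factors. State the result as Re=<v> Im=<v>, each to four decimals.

Re=-0.5042 Im=-0.2687

First d^3_{0,-1}(β=0.4417), then the phase factors e^{-i(0)α} and e^{-i(-1)γ}:
c=cos(0.4417/2)=0.975712, s=sin(0.4417/2)=0.219059; N=√[6·6·2·24]=41.569219
Admissible k: 0..2 (factorial args all ≥0)
  k=0: (−1)^1·41.5692/(12)·0.9757^5·0.2191^1 = -0.671057
  k=1: (−1)^2·41.5692/(4)·0.9757^3·0.2191^3 = +0.101475
  k=2: (−1)^3·41.5692/(12)·0.9757^1·0.2191^5 = -0.001705
d^3_{0,-1}(0.4417) = -0.671057 +0.101475 -0.001705 = -0.571286
Attach z-rotation phases: D = e^{-i(0)(0.4334)}·(-0.571286)·e^{-i(-1)(0.4896)} = -0.504172-0.268661i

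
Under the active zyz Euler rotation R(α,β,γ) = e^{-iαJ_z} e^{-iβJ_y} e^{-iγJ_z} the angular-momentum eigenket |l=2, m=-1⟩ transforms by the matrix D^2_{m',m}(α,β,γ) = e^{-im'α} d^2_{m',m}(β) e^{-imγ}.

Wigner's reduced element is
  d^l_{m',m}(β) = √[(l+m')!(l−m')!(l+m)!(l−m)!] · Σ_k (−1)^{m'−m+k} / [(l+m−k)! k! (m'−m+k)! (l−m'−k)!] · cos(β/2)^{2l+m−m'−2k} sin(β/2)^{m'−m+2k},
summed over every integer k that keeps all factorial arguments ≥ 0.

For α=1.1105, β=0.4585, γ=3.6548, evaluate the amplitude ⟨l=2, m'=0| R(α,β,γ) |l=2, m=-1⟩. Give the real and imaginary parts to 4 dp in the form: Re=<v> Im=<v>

Re=0.4235 Im=0.2387

D^2_{0,-1}(1.1105,0.4585,3.6548) = e^{-i·0·1.1105}·d^2_{0,-1}(0.4585)·e^{-i·-1·3.6548}. Compute d first:
c=cos(0.4585/2)=0.973837, s=sin(0.4585/2)=0.227247; N=√[2·2·1·6]=4.898979
k∈{0,1} keeps every argument non-negative
  k=0: (−1)^1·4.8990/(2)·0.9738^3·0.2272^1 = -0.514083
  k=1: (−1)^2·4.8990/(2)·0.9738^1·0.2272^3 = +0.027994
d^2_{0,-1}(0.4585) = -0.514083 +0.027994 = -0.486089
Phases: e^{-i·(0)·1.1105}=+1.000000+0.000000i, e^{-i·(-1)·3.6548}=-0.871174-0.490974i ⇒ D=+0.423469+0.238657i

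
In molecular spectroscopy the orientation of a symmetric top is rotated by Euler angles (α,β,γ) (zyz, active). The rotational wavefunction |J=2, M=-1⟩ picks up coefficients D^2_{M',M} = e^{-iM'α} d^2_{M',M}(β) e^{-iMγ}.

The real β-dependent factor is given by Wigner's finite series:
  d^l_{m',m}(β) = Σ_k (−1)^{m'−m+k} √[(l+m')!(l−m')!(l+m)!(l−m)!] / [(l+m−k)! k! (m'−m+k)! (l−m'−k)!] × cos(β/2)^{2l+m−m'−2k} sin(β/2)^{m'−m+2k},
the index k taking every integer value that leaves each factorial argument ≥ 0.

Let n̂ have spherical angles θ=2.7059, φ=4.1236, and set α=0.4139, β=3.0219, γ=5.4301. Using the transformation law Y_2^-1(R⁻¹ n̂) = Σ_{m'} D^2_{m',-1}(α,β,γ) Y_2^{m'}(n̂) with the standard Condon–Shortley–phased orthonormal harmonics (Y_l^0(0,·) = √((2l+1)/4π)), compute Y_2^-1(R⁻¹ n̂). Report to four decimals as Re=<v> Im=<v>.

Need the full column D^2_{m',-1} for m'=−2..2 at α=0.4139, β=3.0219, γ=5.4301.
cos(β/2)=0.059811, sin(β/2)=0.998210
d^2_{-2,-1}: single k=1 term ⇒ +0.000427;  D = +0.000427-0.000011i
d^2_{-1,-1}: k∈[0..1] ⇒ +0.000013 -0.010694 = -0.010681;  D = -0.009667+0.004541i
d^2_{0,-1}: k∈[0..1] ⇒ -0.000523 +0.145720 = +0.145197;  D = +0.095490-0.109379i
d^2_{1,-1}: k∈[0..1] ⇒ +0.010694 -0.992858 = -0.982165;  D = -0.293823+0.937185i
d^2_{2,-1}: single k=0 term ⇒ -0.118980;  D = +0.013072+0.118260i
Y_2^{m'}(θ=2.7059,φ=4.1236) and Σ D·Y over m':
  (+0.0004-0.0000i)·(-0.0264-0.0636i)  (-0.0097+0.0045i)·(+0.1642-0.2458i)  (+0.0955-0.1094i)·(+0.4623+0.0000i)  (-0.2938+0.9372i)·(-0.1642-0.2458i)  (+0.0131+0.1183i)·(-0.0264+0.0636i)
Y_2^-1(R⁻¹ n̂) = +0.314403-0.131370i

Re=0.3144 Im=-0.1314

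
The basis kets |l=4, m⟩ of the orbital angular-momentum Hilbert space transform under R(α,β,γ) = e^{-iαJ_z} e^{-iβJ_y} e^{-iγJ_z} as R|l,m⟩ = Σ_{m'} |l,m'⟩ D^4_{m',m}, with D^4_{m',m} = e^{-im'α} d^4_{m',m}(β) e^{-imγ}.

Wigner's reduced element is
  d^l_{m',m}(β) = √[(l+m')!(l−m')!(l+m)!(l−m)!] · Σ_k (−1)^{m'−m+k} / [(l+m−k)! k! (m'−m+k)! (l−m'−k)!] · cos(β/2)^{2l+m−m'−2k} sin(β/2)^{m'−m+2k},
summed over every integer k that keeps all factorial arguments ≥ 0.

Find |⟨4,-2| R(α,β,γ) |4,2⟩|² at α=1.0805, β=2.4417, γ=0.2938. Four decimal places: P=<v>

P=0.0406

First d^4_{-2,2}(β=2.4417), then the phase factors e^{-i(-2)α} and e^{-i(2)γ}:
Half-angle: c=0.342847, s=0.939391. N=√(2·720·720·2)=1440.000000
Admissible k: 4..6 (factorial args all ≥0)
  k=4: (−1)^0·1440.0000/(96)·0.3428^4·0.9394^4 = +0.161391
  k=5: (−1)^1·1440.0000/(120)·0.3428^2·0.9394^6 = -0.969308
  k=6: (−1)^2·1440.0000/(1440)·0.3428^0·0.9394^8 = +0.606417
d^4_{-2,2}(2.4417) = +0.161391 -0.969308 +0.606417 = -0.201499
|D^4_{-2,2}|² = |d^4_{-2,2}(β)|² = (-0.201499)² = 0.040602 (the z-rotation phases have unit modulus)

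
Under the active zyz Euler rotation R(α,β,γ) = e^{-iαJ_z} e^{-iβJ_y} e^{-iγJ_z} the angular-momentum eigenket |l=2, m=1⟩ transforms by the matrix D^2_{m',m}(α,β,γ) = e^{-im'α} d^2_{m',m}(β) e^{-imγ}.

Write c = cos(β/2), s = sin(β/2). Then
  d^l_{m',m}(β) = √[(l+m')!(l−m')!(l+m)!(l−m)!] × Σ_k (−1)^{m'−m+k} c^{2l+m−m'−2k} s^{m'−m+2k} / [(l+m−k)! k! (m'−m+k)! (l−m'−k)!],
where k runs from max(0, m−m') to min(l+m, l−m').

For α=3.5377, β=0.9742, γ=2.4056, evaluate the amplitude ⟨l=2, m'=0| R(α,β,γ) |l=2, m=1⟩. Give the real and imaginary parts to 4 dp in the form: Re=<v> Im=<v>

Re=-0.4219 Im=-0.3821

D^2_{0,1}(3.5377,0.9742,2.4056) = e^{-i·0·3.5377}·d^2_{0,1}(0.9742)·e^{-i·1·2.4056}. Compute d first:
With c≡cos(β/2)=0.883694 and s≡sin(β/2)=0.468065, N=[2·2·6·1]^{1/2}=4.898979
k∈{1,2} keeps every argument non-negative
  k=1: (−1)^0·4.8990/(2)·0.8837^3·0.4681^1 = +0.791202
  k=2: (−1)^1·4.8990/(2)·0.8837^1·0.4681^3 = -0.221971
d^2_{0,1}(0.9742) = +0.791202 -0.221971 = +0.569231
Phases: e^{-i·(0)·3.5377}=+1.000000+0.000000i, e^{-i·(1)·2.4056}=-0.741165-0.671323i ⇒ D=-0.421894-0.382138i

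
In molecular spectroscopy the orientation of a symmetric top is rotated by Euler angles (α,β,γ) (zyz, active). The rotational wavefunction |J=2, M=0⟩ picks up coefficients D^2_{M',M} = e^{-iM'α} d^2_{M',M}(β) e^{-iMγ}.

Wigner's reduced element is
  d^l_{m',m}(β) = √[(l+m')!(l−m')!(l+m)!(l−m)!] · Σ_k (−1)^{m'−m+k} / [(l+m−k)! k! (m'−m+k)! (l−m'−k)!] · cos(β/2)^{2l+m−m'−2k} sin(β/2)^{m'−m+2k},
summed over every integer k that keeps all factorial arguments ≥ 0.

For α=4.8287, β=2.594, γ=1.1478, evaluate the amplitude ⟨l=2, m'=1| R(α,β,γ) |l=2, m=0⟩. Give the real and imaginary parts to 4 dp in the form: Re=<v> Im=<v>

First d^2_{1,0}(β=2.594), then the phase factors e^{-i(1)α} and e^{-i(0)γ}:
Half-angle: c=0.270388, s=0.962751. N=√(6·1·2·2)=4.898979
k: max(0,(0)−(1))=0 … min(2+(0),2−(1))=1
  k=0: (−1)^1·4.8990/(2)·0.2704^3·0.9628^1 = -0.046618
  k=1: (−1)^2·4.8990/(2)·0.2704^1·0.9628^3 = +0.591025
d^2_{1,0}(2.594) = -0.046618 +0.591025 = +0.544407
Attach z-rotation phases: D = e^{-i(1)(4.8287)}·(+0.544407)·e^{-i(0)(1.1478)} = +0.063178+0.540729i

Re=0.0632 Im=0.5407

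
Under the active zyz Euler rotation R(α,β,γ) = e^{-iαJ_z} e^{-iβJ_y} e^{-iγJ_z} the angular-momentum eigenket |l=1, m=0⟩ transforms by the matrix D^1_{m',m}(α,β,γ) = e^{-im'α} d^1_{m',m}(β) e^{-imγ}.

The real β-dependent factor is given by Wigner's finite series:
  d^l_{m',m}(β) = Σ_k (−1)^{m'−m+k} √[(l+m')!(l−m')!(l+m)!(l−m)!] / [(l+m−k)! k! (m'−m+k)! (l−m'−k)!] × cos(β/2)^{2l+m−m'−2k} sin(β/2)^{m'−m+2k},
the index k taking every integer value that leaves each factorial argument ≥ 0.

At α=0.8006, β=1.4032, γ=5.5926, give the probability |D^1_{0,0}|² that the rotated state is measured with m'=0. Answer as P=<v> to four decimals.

First d^1_{0,0}(β=1.4032), then the phase factors e^{-i(0)α} and e^{-i(0)γ}:
Half-angle: c=0.763810, s=0.645441. N=√(1·1·1·1)=1.000000
k: max(0,(0)−(0))=0 … min(1+(0),1−(0))=1
  k=0: (−1)^0·1.0000/(1)·0.7638^2·0.6454^0 = +0.583406
  k=1: (−1)^1·1.0000/(1)·0.7638^0·0.6454^2 = -0.416594
d^1_{0,0}(1.4032) = +0.583406 -0.416594 = +0.166813
|D^1_{0,0}|² = |d^1_{0,0}(β)|² = (+0.166813)² = 0.027827 (the z-rotation phases have unit modulus)

P=0.0278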